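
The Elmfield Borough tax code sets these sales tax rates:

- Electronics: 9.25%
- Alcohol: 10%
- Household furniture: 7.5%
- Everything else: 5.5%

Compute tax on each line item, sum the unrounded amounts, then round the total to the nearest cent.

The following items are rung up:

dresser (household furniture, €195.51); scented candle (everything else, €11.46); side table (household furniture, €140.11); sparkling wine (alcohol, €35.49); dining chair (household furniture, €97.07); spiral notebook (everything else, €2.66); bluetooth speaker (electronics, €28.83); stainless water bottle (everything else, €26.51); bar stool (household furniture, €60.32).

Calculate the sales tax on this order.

€45.43

Dresser €195.51: household furniture → 7.5% → €14.66325
Scented candle €11.46: everything else → 5.5% → €0.6303
Side table €140.11: household furniture → 7.5% → €10.50825
Sparkling wine €35.49: alcohol → 10% → €3.549
Dining chair €97.07: household furniture → 7.5% → €7.28025
Spiral notebook €2.66: everything else → 5.5% → €0.1463
Bluetooth speaker €28.83: electronics → 9.25% → €2.666775
Stainless water bottle €26.51: everything else → 5.5% → €1.45805
Bar stool €60.32: household furniture → 7.5% → €4.524
Unrounded tax sum = €45.426175 → €45.43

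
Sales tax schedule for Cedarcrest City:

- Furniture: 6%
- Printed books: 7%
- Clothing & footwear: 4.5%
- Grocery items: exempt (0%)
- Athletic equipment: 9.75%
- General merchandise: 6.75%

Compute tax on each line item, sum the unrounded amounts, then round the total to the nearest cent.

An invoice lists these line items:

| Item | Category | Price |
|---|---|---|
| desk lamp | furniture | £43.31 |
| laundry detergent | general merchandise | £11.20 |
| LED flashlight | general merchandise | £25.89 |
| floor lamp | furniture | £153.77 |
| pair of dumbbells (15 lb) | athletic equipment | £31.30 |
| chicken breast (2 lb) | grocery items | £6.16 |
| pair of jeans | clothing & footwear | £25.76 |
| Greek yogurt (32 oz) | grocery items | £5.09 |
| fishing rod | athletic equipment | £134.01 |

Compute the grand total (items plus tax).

Desk lamp £43.31: furniture → 6% → £2.5986
Laundry detergent £11.20: general merchandise → 6.75% → £0.756
LED flashlight £25.89: general merchandise → 6.75% → £1.747575
Floor lamp £153.77: furniture → 6% → £9.2262
Pair of dumbbells (15 lb) £31.30: athletic equipment → 9.75% → £3.05175
Chicken breast (2 lb) £6.16: grocery items → 0% → £0.00
Pair of jeans £25.76: clothing & footwear → 4.5% → £1.1592
Greek yogurt (32 oz) £5.09: grocery items → 0% → £0.00
Fishing rod £134.01: athletic equipment → 9.75% → £13.065975
Subtotal = £436.49; unrounded tax = £31.6053 → £31.61; total due = £468.10

£468.10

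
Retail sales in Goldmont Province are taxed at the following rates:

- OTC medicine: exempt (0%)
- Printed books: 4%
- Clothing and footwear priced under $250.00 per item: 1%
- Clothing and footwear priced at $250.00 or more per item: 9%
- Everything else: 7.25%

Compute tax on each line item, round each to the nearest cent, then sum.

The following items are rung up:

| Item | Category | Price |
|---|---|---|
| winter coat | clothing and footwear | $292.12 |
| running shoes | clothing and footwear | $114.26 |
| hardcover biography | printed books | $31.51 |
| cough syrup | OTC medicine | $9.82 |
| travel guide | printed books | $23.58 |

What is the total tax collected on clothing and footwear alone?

$27.43

Winter coat $292.12: clothing and footwear, $250.00 or more → 9% → $26.29
Running shoes $114.26: clothing and footwear, under $250.00 → 1% → $1.14
Tax on clothing and footwear = $26.29 + $1.14 = $27.43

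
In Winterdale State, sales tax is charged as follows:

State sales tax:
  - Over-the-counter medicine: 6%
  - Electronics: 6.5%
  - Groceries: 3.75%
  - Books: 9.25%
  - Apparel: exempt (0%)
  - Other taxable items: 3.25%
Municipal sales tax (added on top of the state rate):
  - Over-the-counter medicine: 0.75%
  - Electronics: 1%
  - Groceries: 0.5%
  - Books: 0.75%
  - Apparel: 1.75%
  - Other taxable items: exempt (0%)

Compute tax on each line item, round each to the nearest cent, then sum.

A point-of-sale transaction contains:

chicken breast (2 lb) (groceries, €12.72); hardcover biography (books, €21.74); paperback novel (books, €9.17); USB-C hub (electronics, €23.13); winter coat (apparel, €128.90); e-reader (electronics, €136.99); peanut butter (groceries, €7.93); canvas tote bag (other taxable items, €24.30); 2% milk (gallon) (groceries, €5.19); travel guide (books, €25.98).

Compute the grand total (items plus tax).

Chicken breast (2 lb) €12.72: groceries → 3.75% + 0.5% municipal = 4.25% → €0.54
Hardcover biography €21.74: books → 9.25% + 0.75% municipal = 10% → €2.17
Paperback novel €9.17: books → 9.25% + 0.75% municipal = 10% → €0.92
USB-C hub €23.13: electronics → 6.5% + 1% municipal = 7.5% → €1.73
Winter coat €128.90: apparel → 0% + 1.75% municipal = 1.75% → €2.26
E-reader €136.99: electronics → 6.5% + 1% municipal = 7.5% → €10.27
Peanut butter €7.93: groceries → 3.75% + 0.5% municipal = 4.25% → €0.34
Canvas tote bag €24.30: other taxable items → 3.25% + 0% municipal = 3.25% → €0.79
2% milk (gallon) €5.19: groceries → 3.75% + 0.5% municipal = 4.25% → €0.22
Travel guide €25.98: books → 9.25% + 0.75% municipal = 10% → €2.60
Subtotal = €396.05; tax = €21.84; total due = €417.89

€417.89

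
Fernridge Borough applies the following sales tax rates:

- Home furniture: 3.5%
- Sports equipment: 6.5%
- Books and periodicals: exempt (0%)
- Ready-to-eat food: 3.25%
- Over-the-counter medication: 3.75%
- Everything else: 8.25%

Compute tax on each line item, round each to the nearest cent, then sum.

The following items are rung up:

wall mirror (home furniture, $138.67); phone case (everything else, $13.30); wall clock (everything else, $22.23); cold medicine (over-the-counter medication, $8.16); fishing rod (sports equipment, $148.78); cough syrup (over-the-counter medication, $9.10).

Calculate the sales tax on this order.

$18.10

Wall mirror $138.67: home furniture → 3.5% → $4.85
Phone case $13.30: everything else → 8.25% → $1.10
Wall clock $22.23: everything else → 8.25% → $1.83
Cold medicine $8.16: over-the-counter medication → 3.75% → $0.31
Fishing rod $148.78: sports equipment → 6.5% → $9.67
Cough syrup $9.10: over-the-counter medication → 3.75% → $0.34
Total tax = $4.85 + $1.10 + $1.83 + $0.31 + $9.67 + $0.34 = $18.10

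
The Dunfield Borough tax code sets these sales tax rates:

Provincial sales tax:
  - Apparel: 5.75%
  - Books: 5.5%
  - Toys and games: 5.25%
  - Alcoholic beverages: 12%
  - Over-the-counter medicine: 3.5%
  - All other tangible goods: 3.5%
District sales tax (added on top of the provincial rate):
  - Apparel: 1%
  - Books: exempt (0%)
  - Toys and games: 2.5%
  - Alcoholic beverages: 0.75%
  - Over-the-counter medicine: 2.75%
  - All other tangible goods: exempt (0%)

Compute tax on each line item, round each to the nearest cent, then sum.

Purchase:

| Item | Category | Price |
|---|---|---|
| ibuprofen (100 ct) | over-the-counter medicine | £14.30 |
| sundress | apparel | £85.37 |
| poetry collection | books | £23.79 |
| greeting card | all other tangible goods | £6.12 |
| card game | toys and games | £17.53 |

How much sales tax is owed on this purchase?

£9.53

Ibuprofen (100 ct) £14.30: over-the-counter medicine → 3.5% + 2.75% district = 6.25% → £0.89
Sundress £85.37: apparel → 5.75% + 1% district = 6.75% → £5.76
Poetry collection £23.79: books → 5.5% + 0% district = 5.5% → £1.31
Greeting card £6.12: all other tangible goods → 3.5% + 0% district = 3.5% → £0.21
Card game £17.53: toys and games → 5.25% + 2.5% district = 7.75% → £1.36
Total tax = £0.89 + £5.76 + £1.31 + £0.21 + £1.36 = £9.53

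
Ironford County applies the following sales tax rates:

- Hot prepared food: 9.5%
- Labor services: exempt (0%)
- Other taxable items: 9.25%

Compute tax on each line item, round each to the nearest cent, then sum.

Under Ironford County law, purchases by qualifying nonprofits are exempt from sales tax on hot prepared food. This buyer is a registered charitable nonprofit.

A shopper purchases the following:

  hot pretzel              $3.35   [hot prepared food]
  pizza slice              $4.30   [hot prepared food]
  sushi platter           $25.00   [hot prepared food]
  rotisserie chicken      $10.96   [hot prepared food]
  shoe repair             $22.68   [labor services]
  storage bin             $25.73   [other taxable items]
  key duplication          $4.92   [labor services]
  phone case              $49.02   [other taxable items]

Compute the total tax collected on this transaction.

Hot pretzel $3.35: hot prepared food, buyer-exempt → 0% → $0.00
Pizza slice $4.30: hot prepared food, buyer-exempt → 0% → $0.00
Sushi platter $25.00: hot prepared food, buyer-exempt → 0% → $0.00
Rotisserie chicken $10.96: hot prepared food, buyer-exempt → 0% → $0.00
Shoe repair $22.68: labor services → 0% → $0.00
Storage bin $25.73: other taxable items → 9.25% → $2.38
Key duplication $4.92: labor services → 0% → $0.00
Phone case $49.02: other taxable items → 9.25% → $4.53
Total tax = $2.38 + $4.53 = $6.91

$6.91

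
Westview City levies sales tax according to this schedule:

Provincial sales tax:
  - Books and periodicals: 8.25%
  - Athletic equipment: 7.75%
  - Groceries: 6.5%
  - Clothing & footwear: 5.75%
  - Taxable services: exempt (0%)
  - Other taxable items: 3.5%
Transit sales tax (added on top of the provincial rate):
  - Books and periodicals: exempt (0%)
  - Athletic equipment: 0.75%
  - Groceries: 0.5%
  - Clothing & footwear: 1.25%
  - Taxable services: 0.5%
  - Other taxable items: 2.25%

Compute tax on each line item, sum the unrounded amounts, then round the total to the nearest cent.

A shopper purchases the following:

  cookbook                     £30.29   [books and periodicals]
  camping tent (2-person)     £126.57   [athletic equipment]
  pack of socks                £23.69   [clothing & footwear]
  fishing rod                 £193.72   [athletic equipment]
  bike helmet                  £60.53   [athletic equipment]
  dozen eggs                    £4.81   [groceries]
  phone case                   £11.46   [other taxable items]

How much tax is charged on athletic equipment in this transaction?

£32.37

Camping tent (2-person) £126.57: athletic equipment → 7.75% + 0.75% transit = 8.5% → £10.75845
Fishing rod £193.72: athletic equipment → 7.75% + 0.75% transit = 8.5% → £16.4662
Bike helmet £60.53: athletic equipment → 7.75% + 0.75% transit = 8.5% → £5.14505
Tax on athletic equipment: unrounded sum = £32.3697 → £32.37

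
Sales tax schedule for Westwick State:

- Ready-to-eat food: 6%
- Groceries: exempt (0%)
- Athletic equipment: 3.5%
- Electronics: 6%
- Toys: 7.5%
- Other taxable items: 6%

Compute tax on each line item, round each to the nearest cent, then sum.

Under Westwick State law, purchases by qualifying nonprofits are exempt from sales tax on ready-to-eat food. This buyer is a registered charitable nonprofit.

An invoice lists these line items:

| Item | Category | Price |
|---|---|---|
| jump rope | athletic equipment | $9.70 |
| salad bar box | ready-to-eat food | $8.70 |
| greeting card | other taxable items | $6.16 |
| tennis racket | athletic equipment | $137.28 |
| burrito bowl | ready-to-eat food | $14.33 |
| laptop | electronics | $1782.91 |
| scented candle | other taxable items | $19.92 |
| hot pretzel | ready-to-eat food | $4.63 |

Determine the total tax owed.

Jump rope $9.70: athletic equipment → 3.5% → $0.34
Salad bar box $8.70: ready-to-eat food, buyer-exempt → 0% → $0.00
Greeting card $6.16: other taxable items → 6% → $0.37
Tennis racket $137.28: athletic equipment → 3.5% → $4.80
Burrito bowl $14.33: ready-to-eat food, buyer-exempt → 0% → $0.00
Laptop $1782.91: electronics → 6% → $106.97
Scented candle $19.92: other taxable items → 6% → $1.20
Hot pretzel $4.63: ready-to-eat food, buyer-exempt → 0% → $0.00
Total tax = $0.34 + $0.37 + $4.80 + $106.97 + $1.20 = $113.68

$113.68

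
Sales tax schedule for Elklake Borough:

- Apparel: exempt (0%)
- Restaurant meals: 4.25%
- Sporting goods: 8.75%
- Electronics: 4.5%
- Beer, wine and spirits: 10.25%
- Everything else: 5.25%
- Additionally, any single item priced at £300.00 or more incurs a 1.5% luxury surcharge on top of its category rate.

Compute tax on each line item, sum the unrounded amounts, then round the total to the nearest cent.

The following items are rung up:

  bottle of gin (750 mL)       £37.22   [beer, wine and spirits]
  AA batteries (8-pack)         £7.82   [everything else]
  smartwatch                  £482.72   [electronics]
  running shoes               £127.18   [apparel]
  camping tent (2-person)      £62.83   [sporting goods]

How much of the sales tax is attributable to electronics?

Smartwatch £482.72: electronics → 4.5% + 1.5% surcharge = 6% → £28.9632
Tax on electronics: unrounded sum = £28.9632 → £28.96

£28.96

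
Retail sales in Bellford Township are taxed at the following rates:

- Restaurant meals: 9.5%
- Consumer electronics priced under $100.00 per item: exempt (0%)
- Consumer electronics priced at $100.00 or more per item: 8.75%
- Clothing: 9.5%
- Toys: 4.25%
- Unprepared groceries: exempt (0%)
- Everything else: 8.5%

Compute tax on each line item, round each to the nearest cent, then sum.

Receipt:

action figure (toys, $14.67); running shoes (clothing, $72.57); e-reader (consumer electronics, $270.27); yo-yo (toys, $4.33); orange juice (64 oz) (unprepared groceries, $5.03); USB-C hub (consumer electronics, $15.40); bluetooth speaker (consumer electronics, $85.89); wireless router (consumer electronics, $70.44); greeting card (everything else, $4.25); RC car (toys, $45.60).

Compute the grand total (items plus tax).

Action figure $14.67: toys → 4.25% → $0.62
Running shoes $72.57: clothing → 9.5% → $6.89
E-reader $270.27: consumer electronics, $100.00 or more → 8.75% → $23.65
Yo-yo $4.33: toys → 4.25% → $0.18
Orange juice (64 oz) $5.03: unprepared groceries → 0% → $0.00
USB-C hub $15.40: consumer electronics, under $100.00 → 0% → $0.00
Bluetooth speaker $85.89: consumer electronics, under $100.00 → 0% → $0.00
Wireless router $70.44: consumer electronics, under $100.00 → 0% → $0.00
Greeting card $4.25: everything else → 8.5% → $0.36
RC car $45.60: toys → 4.25% → $1.94
Subtotal = $588.45; tax = $33.64; total due = $622.09

$622.09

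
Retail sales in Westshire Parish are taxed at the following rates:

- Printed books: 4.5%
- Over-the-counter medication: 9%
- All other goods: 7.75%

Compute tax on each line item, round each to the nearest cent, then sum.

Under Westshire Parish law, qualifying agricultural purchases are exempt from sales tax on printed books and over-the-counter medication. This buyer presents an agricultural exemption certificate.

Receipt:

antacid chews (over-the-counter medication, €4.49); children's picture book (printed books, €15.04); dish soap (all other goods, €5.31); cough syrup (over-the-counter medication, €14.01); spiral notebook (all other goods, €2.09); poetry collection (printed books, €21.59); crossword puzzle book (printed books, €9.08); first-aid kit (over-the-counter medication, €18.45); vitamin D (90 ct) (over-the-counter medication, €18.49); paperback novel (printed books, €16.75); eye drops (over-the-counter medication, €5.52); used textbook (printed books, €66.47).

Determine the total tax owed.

€0.57

Antacid chews €4.49: over-the-counter medication, buyer-exempt → 0% → €0.00
Children's picture book €15.04: printed books, buyer-exempt → 0% → €0.00
Dish soap €5.31: all other goods → 7.75% → €0.41
Cough syrup €14.01: over-the-counter medication, buyer-exempt → 0% → €0.00
Spiral notebook €2.09: all other goods → 7.75% → €0.16
Poetry collection €21.59: printed books, buyer-exempt → 0% → €0.00
Crossword puzzle book €9.08: printed books, buyer-exempt → 0% → €0.00
First-aid kit €18.45: over-the-counter medication, buyer-exempt → 0% → €0.00
Vitamin D (90 ct) €18.49: over-the-counter medication, buyer-exempt → 0% → €0.00
Paperback novel €16.75: printed books, buyer-exempt → 0% → €0.00
Eye drops €5.52: over-the-counter medication, buyer-exempt → 0% → €0.00
Used textbook €66.47: printed books, buyer-exempt → 0% → €0.00
Total tax = €0.41 + €0.16 = €0.57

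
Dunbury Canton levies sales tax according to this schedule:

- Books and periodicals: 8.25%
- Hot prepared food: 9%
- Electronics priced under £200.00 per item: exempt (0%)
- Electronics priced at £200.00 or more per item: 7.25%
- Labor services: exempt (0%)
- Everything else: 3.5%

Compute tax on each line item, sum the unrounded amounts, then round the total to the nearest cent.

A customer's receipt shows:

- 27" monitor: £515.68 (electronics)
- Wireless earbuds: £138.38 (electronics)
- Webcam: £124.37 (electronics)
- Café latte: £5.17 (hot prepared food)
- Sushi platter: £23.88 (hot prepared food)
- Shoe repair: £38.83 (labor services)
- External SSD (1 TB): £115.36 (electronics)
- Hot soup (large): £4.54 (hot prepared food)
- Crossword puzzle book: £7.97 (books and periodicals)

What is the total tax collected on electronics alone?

£37.39

27" monitor £515.68: electronics, £200.00 or more → 7.25% → £37.3868
Wireless earbuds £138.38: electronics, under £200.00 → 0% → £0.00
Webcam £124.37: electronics, under £200.00 → 0% → £0.00
External SSD (1 TB) £115.36: electronics, under £200.00 → 0% → £0.00
Tax on electronics: unrounded sum = £37.3868 → £37.39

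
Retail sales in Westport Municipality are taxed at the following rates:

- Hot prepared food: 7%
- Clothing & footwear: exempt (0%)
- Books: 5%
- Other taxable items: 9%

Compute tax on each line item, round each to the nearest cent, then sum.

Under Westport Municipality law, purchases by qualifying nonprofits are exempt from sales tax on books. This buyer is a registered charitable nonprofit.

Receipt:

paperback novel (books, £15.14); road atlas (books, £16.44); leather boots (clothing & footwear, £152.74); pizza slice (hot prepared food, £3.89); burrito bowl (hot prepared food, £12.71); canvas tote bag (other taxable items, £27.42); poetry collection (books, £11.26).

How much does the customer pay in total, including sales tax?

Paperback novel £15.14: books, buyer-exempt → 0% → £0.00
Road atlas £16.44: books, buyer-exempt → 0% → £0.00
Leather boots £152.74: clothing & footwear → 0% → £0.00
Pizza slice £3.89: hot prepared food → 7% → £0.27
Burrito bowl £12.71: hot prepared food → 7% → £0.89
Canvas tote bag £27.42: other taxable items → 9% → £2.47
Poetry collection £11.26: books, buyer-exempt → 0% → £0.00
Subtotal = £239.60; tax = £3.63; total due = £243.23

£243.23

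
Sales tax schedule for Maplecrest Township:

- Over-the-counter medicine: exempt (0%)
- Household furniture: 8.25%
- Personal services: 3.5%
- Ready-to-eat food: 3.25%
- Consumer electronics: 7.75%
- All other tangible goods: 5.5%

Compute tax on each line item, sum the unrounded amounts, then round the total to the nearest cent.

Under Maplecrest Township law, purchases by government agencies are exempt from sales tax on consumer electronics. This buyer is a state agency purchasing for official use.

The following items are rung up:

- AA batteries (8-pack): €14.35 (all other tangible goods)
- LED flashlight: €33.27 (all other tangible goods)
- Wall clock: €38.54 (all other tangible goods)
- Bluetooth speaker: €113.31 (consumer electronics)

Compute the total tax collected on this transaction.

€4.74

AA batteries (8-pack) €14.35: all other tangible goods → 5.5% → €0.78925
LED flashlight €33.27: all other tangible goods → 5.5% → €1.82985
Wall clock €38.54: all other tangible goods → 5.5% → €2.1197
Bluetooth speaker €113.31: consumer electronics, buyer-exempt → 0% → €0.00
Unrounded tax sum = €4.7388 → €4.74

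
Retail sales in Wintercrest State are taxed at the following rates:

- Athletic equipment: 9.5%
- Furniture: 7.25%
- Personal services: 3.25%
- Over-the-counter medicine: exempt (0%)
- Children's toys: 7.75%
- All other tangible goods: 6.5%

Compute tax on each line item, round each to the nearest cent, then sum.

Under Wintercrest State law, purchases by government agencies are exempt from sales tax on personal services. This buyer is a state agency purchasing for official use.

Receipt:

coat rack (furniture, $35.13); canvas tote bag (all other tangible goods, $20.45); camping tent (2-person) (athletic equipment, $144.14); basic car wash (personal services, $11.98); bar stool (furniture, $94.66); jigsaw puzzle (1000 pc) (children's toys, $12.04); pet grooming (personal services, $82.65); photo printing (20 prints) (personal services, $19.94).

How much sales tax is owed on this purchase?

Coat rack $35.13: furniture → 7.25% → $2.55
Canvas tote bag $20.45: all other tangible goods → 6.5% → $1.33
Camping tent (2-person) $144.14: athletic equipment → 9.5% → $13.69
Basic car wash $11.98: personal services, buyer-exempt → 0% → $0.00
Bar stool $94.66: furniture → 7.25% → $6.86
Jigsaw puzzle (1000 pc) $12.04: children's toys → 7.75% → $0.93
Pet grooming $82.65: personal services, buyer-exempt → 0% → $0.00
Photo printing (20 prints) $19.94: personal services, buyer-exempt → 0% → $0.00
Total tax = $2.55 + $1.33 + $13.69 + $6.86 + $0.93 = $25.36

$25.36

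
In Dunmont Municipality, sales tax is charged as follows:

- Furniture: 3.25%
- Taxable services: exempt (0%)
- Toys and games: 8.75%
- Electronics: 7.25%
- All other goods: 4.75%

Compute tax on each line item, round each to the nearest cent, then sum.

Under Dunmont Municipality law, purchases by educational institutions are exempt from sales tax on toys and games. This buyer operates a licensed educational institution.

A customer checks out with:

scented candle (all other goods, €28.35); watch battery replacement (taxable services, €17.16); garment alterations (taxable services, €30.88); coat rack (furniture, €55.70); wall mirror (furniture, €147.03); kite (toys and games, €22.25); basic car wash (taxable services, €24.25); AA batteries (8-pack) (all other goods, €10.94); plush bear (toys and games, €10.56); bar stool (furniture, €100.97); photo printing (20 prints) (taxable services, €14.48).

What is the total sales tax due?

€11.74

Scented candle €28.35: all other goods → 4.75% → €1.35
Watch battery replacement €17.16: taxable services → 0% → €0.00
Garment alterations €30.88: taxable services → 0% → €0.00
Coat rack €55.70: furniture → 3.25% → €1.81
Wall mirror €147.03: furniture → 3.25% → €4.78
Kite €22.25: toys and games, buyer-exempt → 0% → €0.00
Basic car wash €24.25: taxable services → 0% → €0.00
AA batteries (8-pack) €10.94: all other goods → 4.75% → €0.52
Plush bear €10.56: toys and games, buyer-exempt → 0% → €0.00
Bar stool €100.97: furniture → 3.25% → €3.28
Photo printing (20 prints) €14.48: taxable services → 0% → €0.00
Total tax = €1.35 + €1.81 + €4.78 + €0.52 + €3.28 = €11.74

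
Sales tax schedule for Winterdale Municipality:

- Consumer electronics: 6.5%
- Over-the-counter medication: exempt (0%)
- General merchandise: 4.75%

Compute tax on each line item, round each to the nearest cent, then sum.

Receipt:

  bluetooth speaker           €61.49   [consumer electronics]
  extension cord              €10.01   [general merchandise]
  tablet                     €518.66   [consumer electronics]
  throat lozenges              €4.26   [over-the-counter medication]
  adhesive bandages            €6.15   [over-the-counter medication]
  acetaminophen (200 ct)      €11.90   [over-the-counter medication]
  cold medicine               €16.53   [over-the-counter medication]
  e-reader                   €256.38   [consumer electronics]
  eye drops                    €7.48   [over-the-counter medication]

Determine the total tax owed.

Bluetooth speaker €61.49: consumer electronics → 6.5% → €4.00
Extension cord €10.01: general merchandise → 4.75% → €0.48
Tablet €518.66: consumer electronics → 6.5% → €33.71
Throat lozenges €4.26: over-the-counter medication → 0% → €0.00
Adhesive bandages €6.15: over-the-counter medication → 0% → €0.00
Acetaminophen (200 ct) €11.90: over-the-counter medication → 0% → €0.00
Cold medicine €16.53: over-the-counter medication → 0% → €0.00
E-reader €256.38: consumer electronics → 6.5% → €16.66
Eye drops €7.48: over-the-counter medication → 0% → €0.00
Total tax = €4.00 + €0.48 + €33.71 + €16.66 = €54.85

€54.85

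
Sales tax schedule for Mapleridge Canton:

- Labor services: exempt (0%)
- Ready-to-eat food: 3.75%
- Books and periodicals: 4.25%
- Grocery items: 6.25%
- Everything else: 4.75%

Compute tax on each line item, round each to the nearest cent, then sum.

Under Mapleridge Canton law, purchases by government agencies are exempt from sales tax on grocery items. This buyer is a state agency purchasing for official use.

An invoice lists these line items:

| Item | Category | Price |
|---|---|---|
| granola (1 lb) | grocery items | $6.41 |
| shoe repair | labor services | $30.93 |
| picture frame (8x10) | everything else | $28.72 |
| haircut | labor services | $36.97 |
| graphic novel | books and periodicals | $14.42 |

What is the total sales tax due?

Granola (1 lb) $6.41: grocery items, buyer-exempt → 0% → $0.00
Shoe repair $30.93: labor services → 0% → $0.00
Picture frame (8x10) $28.72: everything else → 4.75% → $1.36
Haircut $36.97: labor services → 0% → $0.00
Graphic novel $14.42: books and periodicals → 4.25% → $0.61
Total tax = $1.36 + $0.61 = $1.97

$1.97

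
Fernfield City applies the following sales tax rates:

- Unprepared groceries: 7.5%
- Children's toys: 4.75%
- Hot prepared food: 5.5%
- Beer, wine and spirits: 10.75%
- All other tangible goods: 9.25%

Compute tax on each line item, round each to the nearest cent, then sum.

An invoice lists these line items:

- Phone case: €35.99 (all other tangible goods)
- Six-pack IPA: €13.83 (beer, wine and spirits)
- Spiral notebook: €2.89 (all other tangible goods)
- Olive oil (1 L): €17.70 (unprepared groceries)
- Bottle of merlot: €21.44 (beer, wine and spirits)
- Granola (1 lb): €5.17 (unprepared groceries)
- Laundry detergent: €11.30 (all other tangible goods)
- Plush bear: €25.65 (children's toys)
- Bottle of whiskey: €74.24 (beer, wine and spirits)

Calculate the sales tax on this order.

Phone case €35.99: all other tangible goods → 9.25% → €3.33
Six-pack IPA €13.83: beer, wine and spirits → 10.75% → €1.49
Spiral notebook €2.89: all other tangible goods → 9.25% → €0.27
Olive oil (1 L) €17.70: unprepared groceries → 7.5% → €1.33
Bottle of merlot €21.44: beer, wine and spirits → 10.75% → €2.30
Granola (1 lb) €5.17: unprepared groceries → 7.5% → €0.39
Laundry detergent €11.30: all other tangible goods → 9.25% → €1.05
Plush bear €25.65: children's toys → 4.75% → €1.22
Bottle of whiskey €74.24: beer, wine and spirits → 10.75% → €7.98
Total tax = €3.33 + €1.49 + €0.27 + €1.33 + €2.30 + €0.39 + €1.05 + €1.22 + €7.98 = €19.36

€19.36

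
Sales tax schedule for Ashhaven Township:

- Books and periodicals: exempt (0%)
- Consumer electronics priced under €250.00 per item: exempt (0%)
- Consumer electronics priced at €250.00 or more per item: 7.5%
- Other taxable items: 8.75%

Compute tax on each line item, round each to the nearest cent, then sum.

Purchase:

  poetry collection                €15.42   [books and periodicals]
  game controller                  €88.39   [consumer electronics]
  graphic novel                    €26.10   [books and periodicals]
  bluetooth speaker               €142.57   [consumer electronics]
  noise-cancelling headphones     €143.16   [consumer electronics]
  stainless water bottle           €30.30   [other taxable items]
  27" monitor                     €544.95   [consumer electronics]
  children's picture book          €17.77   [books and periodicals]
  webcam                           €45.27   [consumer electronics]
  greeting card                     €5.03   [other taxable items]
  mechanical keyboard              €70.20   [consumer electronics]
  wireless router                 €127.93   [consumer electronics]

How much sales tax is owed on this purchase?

€43.96

Poetry collection €15.42: books and periodicals → 0% → €0.00
Game controller €88.39: consumer electronics, under €250.00 → 0% → €0.00
Graphic novel €26.10: books and periodicals → 0% → €0.00
Bluetooth speaker €142.57: consumer electronics, under €250.00 → 0% → €0.00
Noise-cancelling headphones €143.16: consumer electronics, under €250.00 → 0% → €0.00
Stainless water bottle €30.30: other taxable items → 8.75% → €2.65
27" monitor €544.95: consumer electronics, €250.00 or more → 7.5% → €40.87
Children's picture book €17.77: books and periodicals → 0% → €0.00
Webcam €45.27: consumer electronics, under €250.00 → 0% → €0.00
Greeting card €5.03: other taxable items → 8.75% → €0.44
Mechanical keyboard €70.20: consumer electronics, under €250.00 → 0% → €0.00
Wireless router €127.93: consumer electronics, under €250.00 → 0% → €0.00
Total tax = €2.65 + €40.87 + €0.44 = €43.96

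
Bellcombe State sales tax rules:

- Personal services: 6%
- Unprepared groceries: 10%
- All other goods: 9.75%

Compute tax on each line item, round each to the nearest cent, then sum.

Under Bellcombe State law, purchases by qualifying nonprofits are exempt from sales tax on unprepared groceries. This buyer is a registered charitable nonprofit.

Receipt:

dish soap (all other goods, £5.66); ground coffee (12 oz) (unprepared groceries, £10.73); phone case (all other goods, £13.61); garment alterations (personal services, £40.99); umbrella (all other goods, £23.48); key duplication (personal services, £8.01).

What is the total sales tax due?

£7.11

Dish soap £5.66: all other goods → 9.75% → £0.55
Ground coffee (12 oz) £10.73: unprepared groceries, buyer-exempt → 0% → £0.00
Phone case £13.61: all other goods → 9.75% → £1.33
Garment alterations £40.99: personal services → 6% → £2.46
Umbrella £23.48: all other goods → 9.75% → £2.29
Key duplication £8.01: personal services → 6% → £0.48
Total tax = £0.55 + £1.33 + £2.46 + £2.29 + £0.48 = £7.11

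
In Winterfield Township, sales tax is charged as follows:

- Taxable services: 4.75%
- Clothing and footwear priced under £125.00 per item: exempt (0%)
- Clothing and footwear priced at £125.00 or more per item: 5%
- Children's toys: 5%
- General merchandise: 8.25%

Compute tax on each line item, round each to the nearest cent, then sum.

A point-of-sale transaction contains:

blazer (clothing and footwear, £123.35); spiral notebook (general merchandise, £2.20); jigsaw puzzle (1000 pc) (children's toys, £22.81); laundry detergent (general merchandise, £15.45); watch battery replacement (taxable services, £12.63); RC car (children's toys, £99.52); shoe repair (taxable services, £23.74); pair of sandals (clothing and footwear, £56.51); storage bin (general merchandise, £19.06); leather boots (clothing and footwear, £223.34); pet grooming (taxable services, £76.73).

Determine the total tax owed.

Blazer £123.35: clothing and footwear, under £125.00 → 0% → £0.00
Spiral notebook £2.20: general merchandise → 8.25% → £0.18
Jigsaw puzzle (1000 pc) £22.81: children's toys → 5% → £1.14
Laundry detergent £15.45: general merchandise → 8.25% → £1.27
Watch battery replacement £12.63: taxable services → 4.75% → £0.60
RC car £99.52: children's toys → 5% → £4.98
Shoe repair £23.74: taxable services → 4.75% → £1.13
Pair of sandals £56.51: clothing and footwear, under £125.00 → 0% → £0.00
Storage bin £19.06: general merchandise → 8.25% → £1.57
Leather boots £223.34: clothing and footwear, £125.00 or more → 5% → £11.17
Pet grooming £76.73: taxable services → 4.75% → £3.64
Total tax = £0.18 + £1.14 + £1.27 + £0.60 + £4.98 + £1.13 + £1.57 + £11.17 + £3.64 = £25.68

£25.68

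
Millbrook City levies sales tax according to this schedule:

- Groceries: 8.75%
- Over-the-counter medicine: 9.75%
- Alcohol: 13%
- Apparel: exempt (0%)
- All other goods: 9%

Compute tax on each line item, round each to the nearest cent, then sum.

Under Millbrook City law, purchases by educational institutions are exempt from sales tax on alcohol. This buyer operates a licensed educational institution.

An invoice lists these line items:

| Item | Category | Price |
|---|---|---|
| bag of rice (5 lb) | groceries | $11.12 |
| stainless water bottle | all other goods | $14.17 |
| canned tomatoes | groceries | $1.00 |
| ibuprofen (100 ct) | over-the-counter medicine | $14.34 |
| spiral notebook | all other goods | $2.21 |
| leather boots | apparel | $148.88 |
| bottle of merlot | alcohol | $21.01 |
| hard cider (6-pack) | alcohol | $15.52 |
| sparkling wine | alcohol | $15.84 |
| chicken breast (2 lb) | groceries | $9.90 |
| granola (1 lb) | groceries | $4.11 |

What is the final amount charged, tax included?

Bag of rice (5 lb) $11.12: groceries → 8.75% → $0.97
Stainless water bottle $14.17: all other goods → 9% → $1.28
Canned tomatoes $1.00: groceries → 8.75% → $0.09
Ibuprofen (100 ct) $14.34: over-the-counter medicine → 9.75% → $1.40
Spiral notebook $2.21: all other goods → 9% → $0.20
Leather boots $148.88: apparel → 0% → $0.00
Bottle of merlot $21.01: alcohol, buyer-exempt → 0% → $0.00
Hard cider (6-pack) $15.52: alcohol, buyer-exempt → 0% → $0.00
Sparkling wine $15.84: alcohol, buyer-exempt → 0% → $0.00
Chicken breast (2 lb) $9.90: groceries → 8.75% → $0.87
Granola (1 lb) $4.11: groceries → 8.75% → $0.36
Subtotal = $258.10; tax = $5.17; total due = $263.27

$263.27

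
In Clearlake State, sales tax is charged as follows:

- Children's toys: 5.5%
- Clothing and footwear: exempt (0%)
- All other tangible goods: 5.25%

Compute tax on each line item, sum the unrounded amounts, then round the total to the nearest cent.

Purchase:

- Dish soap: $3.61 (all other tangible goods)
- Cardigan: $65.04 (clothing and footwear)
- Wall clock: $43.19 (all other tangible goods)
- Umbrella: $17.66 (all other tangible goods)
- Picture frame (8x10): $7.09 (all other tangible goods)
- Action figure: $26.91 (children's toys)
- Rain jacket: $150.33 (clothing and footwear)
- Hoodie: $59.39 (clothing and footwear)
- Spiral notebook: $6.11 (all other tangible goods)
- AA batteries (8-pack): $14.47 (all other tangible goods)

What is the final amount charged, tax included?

Dish soap $3.61: all other tangible goods → 5.25% → $0.189525
Cardigan $65.04: clothing and footwear → 0% → $0.00
Wall clock $43.19: all other tangible goods → 5.25% → $2.267475
Umbrella $17.66: all other tangible goods → 5.25% → $0.92715
Picture frame (8x10) $7.09: all other tangible goods → 5.25% → $0.372225
Action figure $26.91: children's toys → 5.5% → $1.48005
Rain jacket $150.33: clothing and footwear → 0% → $0.00
Hoodie $59.39: clothing and footwear → 0% → $0.00
Spiral notebook $6.11: all other tangible goods → 5.25% → $0.320775
AA batteries (8-pack) $14.47: all other tangible goods → 5.25% → $0.759675
Subtotal = $393.80; unrounded tax = $6.316875 → $6.32; total due = $400.12

$400.12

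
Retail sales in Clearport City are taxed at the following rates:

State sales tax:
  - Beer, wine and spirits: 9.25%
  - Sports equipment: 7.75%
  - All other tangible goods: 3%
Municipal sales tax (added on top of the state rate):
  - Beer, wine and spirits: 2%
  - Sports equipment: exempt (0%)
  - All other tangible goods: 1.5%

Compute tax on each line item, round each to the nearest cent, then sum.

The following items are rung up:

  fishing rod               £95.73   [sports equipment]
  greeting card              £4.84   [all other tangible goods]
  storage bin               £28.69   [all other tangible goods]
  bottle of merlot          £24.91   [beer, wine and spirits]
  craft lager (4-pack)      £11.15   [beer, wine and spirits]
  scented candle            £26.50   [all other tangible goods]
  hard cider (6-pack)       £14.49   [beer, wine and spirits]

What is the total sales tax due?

Fishing rod £95.73: sports equipment → 7.75% + 0% municipal = 7.75% → £7.42
Greeting card £4.84: all other tangible goods → 3% + 1.5% municipal = 4.5% → £0.22
Storage bin £28.69: all other tangible goods → 3% + 1.5% municipal = 4.5% → £1.29
Bottle of merlot £24.91: beer, wine and spirits → 9.25% + 2% municipal = 11.25% → £2.80
Craft lager (4-pack) £11.15: beer, wine and spirits → 9.25% + 2% municipal = 11.25% → £1.25
Scented candle £26.50: all other tangible goods → 3% + 1.5% municipal = 4.5% → £1.19
Hard cider (6-pack) £14.49: beer, wine and spirits → 9.25% + 2% municipal = 11.25% → £1.63
Total tax = £7.42 + £0.22 + £1.29 + £2.80 + £1.25 + £1.19 + £1.63 = £15.80

£15.80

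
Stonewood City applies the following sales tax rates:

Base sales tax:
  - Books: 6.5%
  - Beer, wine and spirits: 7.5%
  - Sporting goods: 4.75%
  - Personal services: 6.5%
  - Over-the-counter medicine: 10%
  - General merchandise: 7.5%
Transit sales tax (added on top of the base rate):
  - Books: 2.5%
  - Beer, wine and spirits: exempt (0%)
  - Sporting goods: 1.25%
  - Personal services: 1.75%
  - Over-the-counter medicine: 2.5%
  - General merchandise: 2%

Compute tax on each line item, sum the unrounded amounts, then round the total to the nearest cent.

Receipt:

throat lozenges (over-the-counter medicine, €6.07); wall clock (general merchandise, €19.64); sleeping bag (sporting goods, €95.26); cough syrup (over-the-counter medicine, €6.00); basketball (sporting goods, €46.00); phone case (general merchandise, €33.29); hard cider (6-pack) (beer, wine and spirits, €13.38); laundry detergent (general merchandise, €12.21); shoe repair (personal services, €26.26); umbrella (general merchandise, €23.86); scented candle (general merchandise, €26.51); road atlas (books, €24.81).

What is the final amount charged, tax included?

€359.65

Throat lozenges €6.07: over-the-counter medicine → 10% + 2.5% transit = 12.5% → €0.75875
Wall clock €19.64: general merchandise → 7.5% + 2% transit = 9.5% → €1.8658
Sleeping bag €95.26: sporting goods → 4.75% + 1.25% transit = 6% → €5.7156
Cough syrup €6.00: over-the-counter medicine → 10% + 2.5% transit = 12.5% → €0.75
Basketball €46.00: sporting goods → 4.75% + 1.25% transit = 6% → €2.76
Phone case €33.29: general merchandise → 7.5% + 2% transit = 9.5% → €3.16255
Hard cider (6-pack) €13.38: beer, wine and spirits → 7.5% + 0% transit = 7.5% → €1.0035
Laundry detergent €12.21: general merchandise → 7.5% + 2% transit = 9.5% → €1.15995
Shoe repair €26.26: personal services → 6.5% + 1.75% transit = 8.25% → €2.16645
Umbrella €23.86: general merchandise → 7.5% + 2% transit = 9.5% → €2.2667
Scented candle €26.51: general merchandise → 7.5% + 2% transit = 9.5% → €2.51845
Road atlas €24.81: books → 6.5% + 2.5% transit = 9% → €2.2329
Subtotal = €333.29; unrounded tax = €26.36065 → €26.36; total due = €359.65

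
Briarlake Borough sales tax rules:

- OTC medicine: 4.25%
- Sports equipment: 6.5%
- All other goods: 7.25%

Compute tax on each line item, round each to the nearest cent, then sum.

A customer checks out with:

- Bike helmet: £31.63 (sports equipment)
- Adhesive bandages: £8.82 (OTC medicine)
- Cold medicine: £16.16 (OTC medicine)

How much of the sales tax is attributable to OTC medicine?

Adhesive bandages £8.82: OTC medicine → 4.25% → £0.37
Cold medicine £16.16: OTC medicine → 4.25% → £0.69
Tax on OTC medicine = £0.37 + £0.69 = £1.06

£1.06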